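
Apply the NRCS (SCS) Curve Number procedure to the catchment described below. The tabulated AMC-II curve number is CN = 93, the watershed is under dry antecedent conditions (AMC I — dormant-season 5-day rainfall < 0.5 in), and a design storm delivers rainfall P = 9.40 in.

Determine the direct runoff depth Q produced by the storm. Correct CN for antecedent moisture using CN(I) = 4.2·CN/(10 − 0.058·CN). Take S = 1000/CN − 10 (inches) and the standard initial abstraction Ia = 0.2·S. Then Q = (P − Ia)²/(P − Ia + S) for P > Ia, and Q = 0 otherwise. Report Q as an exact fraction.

CN(I) from CN(II)=93: (4.2·93)/(10 − 0.058·93) = 27900/329 ≈ 84.802
Retention S: 1000/CN − 10 with CN=84.802 → S = 500/279 ≈ 1.792 in
Initial abstraction Ia = S/5 = (500/279)/5 = 100/279 ≈ 0.358 in
Excess rainfall: 9.400 − 0.358 = 9.042 in; P > Ia so Q > 0
Q = (12613/1395)²/((12613/1395) + 500/279) = (159087769/1946025)/(15113/1395) = 159087769/21082635 in ≈ 7.546 in

Q = 159087769/21082635 in ≈ 7.546 in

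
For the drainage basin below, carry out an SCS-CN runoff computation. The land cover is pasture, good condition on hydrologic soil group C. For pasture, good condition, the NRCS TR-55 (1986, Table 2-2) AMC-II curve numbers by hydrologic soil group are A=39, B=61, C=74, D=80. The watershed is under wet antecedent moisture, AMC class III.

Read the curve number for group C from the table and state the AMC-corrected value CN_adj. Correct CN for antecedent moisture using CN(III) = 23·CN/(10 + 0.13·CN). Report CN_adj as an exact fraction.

CN_adj = 85100/981 ≈ 86.748

NRCS table: pasture, good condition, soil group C → CN(II) = 74
Adjust CN=74 to AMC III: 23·74/(10 + 0.13·74) → 1702 ÷ (981/50) = 85100/981 ≈ 86.748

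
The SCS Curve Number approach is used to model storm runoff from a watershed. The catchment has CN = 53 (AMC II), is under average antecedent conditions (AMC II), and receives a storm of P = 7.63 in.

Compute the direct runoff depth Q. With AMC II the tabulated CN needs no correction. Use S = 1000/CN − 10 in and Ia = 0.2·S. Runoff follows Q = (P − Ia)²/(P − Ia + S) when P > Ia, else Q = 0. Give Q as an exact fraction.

Q = 963419521/413606700 in ≈ 2.329 in

CN(II) = 53; AMC II needs no correction.
Retention S: 1000/CN − 10 with CN=53.000 → S = 470/53 ≈ 8.868 in
Ia = 0.2·(470/53) = 94/53 in ≈ 1.774 in
P − Ia = 7.630 − 1.774 = 31039/5300 ≈ 5.856 in (> 0, runoff occurs)
Runoff Q = (P−Ia)²/(P−Ia+S) = (5.856)²/(5.856+8.868) = 963419521/413606700 ≈ 2.329 in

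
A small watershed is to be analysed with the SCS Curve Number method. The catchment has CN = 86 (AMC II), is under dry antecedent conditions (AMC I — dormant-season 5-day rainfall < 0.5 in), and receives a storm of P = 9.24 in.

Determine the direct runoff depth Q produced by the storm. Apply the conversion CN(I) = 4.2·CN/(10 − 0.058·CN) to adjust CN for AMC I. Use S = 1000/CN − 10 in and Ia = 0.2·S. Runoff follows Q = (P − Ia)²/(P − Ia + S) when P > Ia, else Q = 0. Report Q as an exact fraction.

Dry (AMC I): CN(I) = 4.2·86/(10 − 0.058·86) = (1806/5)/(1253/250) = 12900/179 ≈ 72.067
Max retention: S = 1000/(12900/179) − 10 = 500/129 in (≈ 3.876 in)
Initial abstraction Ia = S/5 = (500/129)/5 = 100/129 ≈ 0.775 in
Since P=9.240 > Ia=0.775: effective rainfall P−Ia = 27299/3225 in
Runoff Q = (P−Ia)²/(P−Ia+S) = (8.465)²/(8.465+3.876) = 745235401/128351775 ≈ 5.806 in

Q = 745235401/128351775 in ≈ 5.806 in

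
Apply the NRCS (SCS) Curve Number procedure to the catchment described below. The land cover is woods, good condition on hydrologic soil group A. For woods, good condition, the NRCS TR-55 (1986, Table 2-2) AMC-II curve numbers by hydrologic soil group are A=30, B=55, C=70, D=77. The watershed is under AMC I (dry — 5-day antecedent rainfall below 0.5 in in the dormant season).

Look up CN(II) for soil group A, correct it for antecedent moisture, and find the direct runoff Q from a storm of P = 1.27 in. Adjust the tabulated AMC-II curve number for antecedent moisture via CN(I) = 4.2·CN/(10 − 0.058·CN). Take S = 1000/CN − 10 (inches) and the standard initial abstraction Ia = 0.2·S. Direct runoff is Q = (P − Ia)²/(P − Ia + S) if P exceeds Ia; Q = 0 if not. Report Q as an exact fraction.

Q = 0 in ≈ 0.000 in

NRCS table: woods, good condition, soil group A → CN(II) = 30
Dry (AMC I): CN(I) = 4.2·30/(10 − 0.058·30) = 126/(413/50) = 900/59 ≈ 15.254
S = 1000/(900/59) − 10 = 500/9 in ≈ 55.556 in
Ia = 0.2S: 0.2·55.556 = 11.111 in (exactly 100/9)
P = 1.270 ≤ Ia = 11.111 in: entire storm abstracted, Q = 0.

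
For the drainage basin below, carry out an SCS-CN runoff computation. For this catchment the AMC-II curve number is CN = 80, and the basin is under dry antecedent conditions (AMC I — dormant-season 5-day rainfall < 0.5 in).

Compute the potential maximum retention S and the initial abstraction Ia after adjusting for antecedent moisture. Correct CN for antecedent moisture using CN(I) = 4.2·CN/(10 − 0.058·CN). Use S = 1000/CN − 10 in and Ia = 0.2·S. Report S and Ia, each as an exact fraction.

CN(I) from CN(II)=80: (4.2·80)/(10 − 0.058·80) = 4200/67 ≈ 62.687
S = 1000/(4200/67) − 10 = 125/21 in ≈ 5.952 in
Initial abstraction Ia = S/5 = (125/21)/5 = 25/21 ≈ 1.190 in

S = 125/21 in ≈ 5.952 in; Ia = 25/21 in ≈ 1.190 in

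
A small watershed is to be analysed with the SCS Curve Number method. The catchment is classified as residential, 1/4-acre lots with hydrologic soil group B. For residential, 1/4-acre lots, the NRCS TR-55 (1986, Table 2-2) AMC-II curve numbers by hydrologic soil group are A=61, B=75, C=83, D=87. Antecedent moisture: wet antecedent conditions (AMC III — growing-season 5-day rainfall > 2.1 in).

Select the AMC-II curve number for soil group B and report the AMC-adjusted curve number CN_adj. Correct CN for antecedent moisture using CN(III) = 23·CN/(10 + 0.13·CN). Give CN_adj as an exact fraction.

CN_adj = 6900/79 ≈ 87.342

NRCS table: residential, 1/4-acre lots, soil group B → CN(II) = 75
CN(III) from CN(II)=75: (23·75)/(10 + 0.13·75) = 6900/79 ≈ 87.342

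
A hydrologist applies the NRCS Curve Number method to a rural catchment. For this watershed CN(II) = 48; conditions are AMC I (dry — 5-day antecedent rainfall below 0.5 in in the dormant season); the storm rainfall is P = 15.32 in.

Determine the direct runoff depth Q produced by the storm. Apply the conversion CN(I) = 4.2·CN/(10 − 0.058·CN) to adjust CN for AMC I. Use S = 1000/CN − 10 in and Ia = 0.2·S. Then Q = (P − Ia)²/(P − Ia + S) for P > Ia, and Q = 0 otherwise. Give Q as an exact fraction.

CN(I) from CN(II)=48: (4.2·48)/(10 − 0.058·48) = 12600/451 ≈ 27.938
Retention S: 1000/CN − 10 with CN=27.938 → S = 1625/63 ≈ 25.794 in
Ia = 0.2S: 0.2·25.794 = 5.159 in (exactly 325/63)
P − Ia = 15.320 − 5.159 = 16004/1575 ≈ 10.161 in (> 0, runoff occurs)
Runoff Q = (P−Ia)²/(P−Ia+S) = (10.161)²/(10.161+25.794) = 256128016/89190675 ≈ 2.872 in

Q = 256128016/89190675 in ≈ 2.872 in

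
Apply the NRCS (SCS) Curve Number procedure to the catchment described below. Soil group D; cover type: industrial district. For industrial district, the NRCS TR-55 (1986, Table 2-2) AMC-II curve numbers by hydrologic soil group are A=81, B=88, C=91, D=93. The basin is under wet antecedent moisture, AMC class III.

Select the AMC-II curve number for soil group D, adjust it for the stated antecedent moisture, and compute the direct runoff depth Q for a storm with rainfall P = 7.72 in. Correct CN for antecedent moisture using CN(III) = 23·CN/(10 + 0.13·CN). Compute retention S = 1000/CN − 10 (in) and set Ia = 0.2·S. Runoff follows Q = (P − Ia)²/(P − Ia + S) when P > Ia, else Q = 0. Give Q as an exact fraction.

Q = 167548592929/22824573825 in ≈ 7.341 in

NRCS table: industrial district, soil group D → CN(II) = 93
Wet (AMC III): CN(III) = 23·93/(10 + 0.13·93) = 2139/(2209/100) = 213900/2209 ≈ 96.831
S = 1000/(213900/2209) − 10 = 700/2139 in ≈ 0.327 in
Initial abstraction Ia = S/5 = (700/2139)/5 = 140/2139 ≈ 0.065 in
Excess rainfall: 7.720 − 0.065 = 7.655 in; P > Ia so Q > 0
Q: (409327/53475)² ÷ (426827/53475) = 167548592929/22824573825 in (≈ 7.341 in)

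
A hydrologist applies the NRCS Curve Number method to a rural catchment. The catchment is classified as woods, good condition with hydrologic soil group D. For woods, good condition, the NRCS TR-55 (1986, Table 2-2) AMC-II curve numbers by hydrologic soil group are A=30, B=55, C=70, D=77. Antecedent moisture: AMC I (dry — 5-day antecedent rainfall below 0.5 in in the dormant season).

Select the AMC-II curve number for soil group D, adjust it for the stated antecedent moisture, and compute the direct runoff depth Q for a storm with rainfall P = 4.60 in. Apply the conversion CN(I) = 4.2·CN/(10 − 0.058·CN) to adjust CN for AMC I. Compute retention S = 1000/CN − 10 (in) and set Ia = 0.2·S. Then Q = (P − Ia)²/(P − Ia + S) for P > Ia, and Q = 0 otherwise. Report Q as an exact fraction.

Q = 28696847/29243445 in ≈ 0.981 in

NRCS table: woods, good condition, soil group D → CN(II) = 77
Dry (AMC I): CN(I) = 4.2·77/(10 − 0.058·77) = (1617/5)/(2767/500) = 161700/2767 ≈ 58.439
S = 1000/(161700/2767) − 10 = 11500/1617 in ≈ 7.112 in
Ia = 0.2S: 0.2·7.112 = 1.422 in (exactly 2300/1617)
Since P=4.600 > Ia=1.422: effective rainfall P−Ia = 25691/8085 in
Q = (25691/8085)²/((25691/8085) + 11500/1617) = (660027481/65367225)/(83191/8085) = 28696847/29243445 in ≈ 0.981 in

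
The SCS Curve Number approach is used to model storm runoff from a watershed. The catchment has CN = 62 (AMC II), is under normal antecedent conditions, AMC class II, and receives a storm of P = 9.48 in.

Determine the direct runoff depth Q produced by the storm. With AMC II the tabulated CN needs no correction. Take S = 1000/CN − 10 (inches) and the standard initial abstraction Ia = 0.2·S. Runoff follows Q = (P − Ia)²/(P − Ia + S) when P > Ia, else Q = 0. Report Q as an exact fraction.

Q = 40921609/8638925 in ≈ 4.737 in

Average conditions: CN = 62 (no AMC adjustment).
S = 1000/62 − 10 = 190/31 in ≈ 6.129 in
Initial abstraction Ia = S/5 = (190/31)/5 = 38/31 ≈ 1.226 in
Excess rainfall: 9.480 − 1.226 = 8.254 in; P > Ia so Q > 0
Q = (6397/775)²/((6397/775) + 190/31) = (40921609/600625)/(11147/775) = 40921609/8638925 in ≈ 4.737 in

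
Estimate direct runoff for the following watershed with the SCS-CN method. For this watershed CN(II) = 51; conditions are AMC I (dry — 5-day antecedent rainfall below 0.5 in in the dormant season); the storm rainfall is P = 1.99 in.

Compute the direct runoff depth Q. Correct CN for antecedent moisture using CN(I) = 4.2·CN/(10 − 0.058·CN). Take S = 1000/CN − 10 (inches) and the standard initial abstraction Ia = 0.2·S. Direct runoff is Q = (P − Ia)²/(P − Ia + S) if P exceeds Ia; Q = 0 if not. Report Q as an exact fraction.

Q = 0 in ≈ 0.000 in

Dry (AMC I): CN(I) = 4.2·51/(10 − 0.058·51) = (1071/5)/(3521/500) = 15300/503 ≈ 30.417
S = 1000/(15300/503) − 10 = 3500/153 in ≈ 22.876 in
Ia = 0.2·(3500/153) = 700/153 in ≈ 4.575 in
P = 1.990 ≤ Ia = 4.575 in: entire storm abstracted, Q = 0.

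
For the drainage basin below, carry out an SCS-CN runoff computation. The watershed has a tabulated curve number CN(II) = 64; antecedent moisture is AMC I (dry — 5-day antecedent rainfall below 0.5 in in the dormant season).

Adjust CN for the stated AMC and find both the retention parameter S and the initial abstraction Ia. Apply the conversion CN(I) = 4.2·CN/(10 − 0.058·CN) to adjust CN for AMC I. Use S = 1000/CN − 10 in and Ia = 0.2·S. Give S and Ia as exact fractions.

S = 375/28 in ≈ 13.393 in; Ia = 75/28 in ≈ 2.679 in

Dry (AMC I): CN(I) = 4.2·64/(10 − 0.058·64) = (1344/5)/(786/125) = 5600/131 ≈ 42.748
S = 1000/(5600/131) − 10 = 375/28 in ≈ 13.393 in
Ia = 0.2S: 0.2·13.393 = 2.679 in (exactly 75/28)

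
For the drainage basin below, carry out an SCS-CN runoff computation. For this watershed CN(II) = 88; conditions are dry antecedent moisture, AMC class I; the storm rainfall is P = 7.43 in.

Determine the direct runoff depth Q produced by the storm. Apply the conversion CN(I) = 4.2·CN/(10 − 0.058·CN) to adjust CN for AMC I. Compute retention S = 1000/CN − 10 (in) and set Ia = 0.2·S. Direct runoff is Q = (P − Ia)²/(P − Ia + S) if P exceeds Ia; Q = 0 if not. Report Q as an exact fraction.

Dry (AMC I): CN(I) = 4.2·88/(10 − 0.058·88) = (1848/5)/(612/125) = 3850/51 ≈ 75.490
Retention S: 1000/CN − 10 with CN=75.490 → S = 250/77 ≈ 3.247 in
Ia = 0.2·(250/77) = 50/77 in ≈ 0.649 in
Since P=7.430 > Ia=0.649: effective rainfall P−Ia = 52211/7700 in
Q: (52211/7700)² ÷ (77211/7700) = 2725988521/594524700 in (≈ 4.585 in)

Q = 2725988521/594524700 in ≈ 4.585 in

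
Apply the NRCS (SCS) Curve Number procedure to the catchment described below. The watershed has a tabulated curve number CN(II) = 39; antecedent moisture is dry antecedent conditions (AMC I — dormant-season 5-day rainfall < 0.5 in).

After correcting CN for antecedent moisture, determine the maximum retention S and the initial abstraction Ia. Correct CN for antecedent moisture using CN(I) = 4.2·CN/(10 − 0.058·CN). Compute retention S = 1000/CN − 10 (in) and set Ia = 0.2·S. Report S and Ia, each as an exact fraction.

CN(I) from CN(II)=39: (4.2·39)/(10 − 0.058·39) = 81900/3869 ≈ 21.168
Max retention: S = 1000/(81900/3869) − 10 = 30500/819 in (≈ 37.241 in)
Ia = 0.2S: 0.2·37.241 = 7.448 in (exactly 6100/819)

S = 30500/819 in ≈ 37.241 in; Ia = 6100/819 in ≈ 7.448 in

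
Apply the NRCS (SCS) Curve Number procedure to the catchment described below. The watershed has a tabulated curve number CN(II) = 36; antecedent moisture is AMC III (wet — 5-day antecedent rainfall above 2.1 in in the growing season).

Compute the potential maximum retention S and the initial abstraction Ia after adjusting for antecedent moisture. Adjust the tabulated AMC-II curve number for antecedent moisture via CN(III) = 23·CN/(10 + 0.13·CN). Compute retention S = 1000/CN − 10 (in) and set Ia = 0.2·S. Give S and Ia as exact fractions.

CN(III) from CN(II)=36: (23·36)/(10 + 0.13·36) = 20700/367 ≈ 56.403
S = 1000/(20700/367) − 10 = 1600/207 in ≈ 7.729 in
Ia = 0.2S: 0.2·7.729 = 1.546 in (exactly 320/207)

S = 1600/207 in ≈ 7.729 in; Ia = 320/207 in ≈ 1.546 in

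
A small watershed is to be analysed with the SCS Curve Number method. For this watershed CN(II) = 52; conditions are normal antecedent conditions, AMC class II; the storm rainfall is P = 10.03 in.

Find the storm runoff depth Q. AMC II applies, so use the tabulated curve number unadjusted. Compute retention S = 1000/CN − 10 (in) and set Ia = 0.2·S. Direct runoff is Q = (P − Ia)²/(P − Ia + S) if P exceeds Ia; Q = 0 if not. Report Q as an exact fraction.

Average conditions: CN = 52 (no AMC adjustment).
Max retention: S = 1000/52 − 10 = 120/13 in (≈ 9.231 in)
Ia = 0.2·(120/13) = 24/13 in ≈ 1.846 in
Excess rainfall: 10.030 − 1.846 = 8.184 in; P > Ia so Q > 0
Q: (10639/1300)² ÷ (22639/1300) = 113188321/29430700 in (≈ 3.846 in)

Q = 113188321/29430700 in ≈ 3.846 in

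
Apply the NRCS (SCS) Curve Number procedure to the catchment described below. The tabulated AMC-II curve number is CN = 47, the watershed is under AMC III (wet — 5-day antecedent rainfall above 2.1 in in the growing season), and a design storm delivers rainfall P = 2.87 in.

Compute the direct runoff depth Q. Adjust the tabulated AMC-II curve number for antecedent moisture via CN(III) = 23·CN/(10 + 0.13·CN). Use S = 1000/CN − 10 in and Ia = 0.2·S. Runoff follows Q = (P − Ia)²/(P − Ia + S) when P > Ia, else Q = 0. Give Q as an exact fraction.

Q = 41716837009/79372100700 in ≈ 0.526 in

Wet (AMC III): CN(III) = 23·47/(10 + 0.13·47) = 1081/(1611/100) = 108100/1611 ≈ 67.101
S = 1000/(108100/1611) − 10 = 5300/1081 in ≈ 4.903 in
Ia = 0.2S: 0.2·4.903 = 0.981 in (exactly 1060/1081)
Since P=2.870 > Ia=0.981: effective rainfall P−Ia = 204247/108100 in
Q = (204247/108100)²/((204247/108100) + 5300/1081) = (41716837009/11685610000)/(734247/108100) = 41716837009/79372100700 in ≈ 0.526 in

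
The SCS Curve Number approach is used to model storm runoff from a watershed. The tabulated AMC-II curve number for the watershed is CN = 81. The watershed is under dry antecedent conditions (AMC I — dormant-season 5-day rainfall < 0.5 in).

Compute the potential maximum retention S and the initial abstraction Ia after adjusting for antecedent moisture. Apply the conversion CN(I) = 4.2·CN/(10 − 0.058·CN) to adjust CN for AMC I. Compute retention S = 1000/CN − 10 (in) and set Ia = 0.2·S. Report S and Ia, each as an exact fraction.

Adjust CN=81 to AMC I: 4.2·81/(10 − 0.058·81) → (1701/5) ÷ (2651/500) = 170100/2651 ≈ 64.164
Max retention: S = 1000/(170100/2651) − 10 = 9500/1701 in (≈ 5.585 in)
Ia = 0.2·(9500/1701) = 1900/1701 in ≈ 1.117 in

S = 9500/1701 in ≈ 5.585 in; Ia = 1900/1701 in ≈ 1.117 in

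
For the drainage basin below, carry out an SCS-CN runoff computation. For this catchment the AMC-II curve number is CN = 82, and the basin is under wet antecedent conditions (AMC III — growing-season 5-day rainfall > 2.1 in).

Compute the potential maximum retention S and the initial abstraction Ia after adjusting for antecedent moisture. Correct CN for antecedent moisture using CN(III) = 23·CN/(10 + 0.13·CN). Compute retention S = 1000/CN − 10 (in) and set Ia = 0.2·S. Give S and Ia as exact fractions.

S = 900/943 in ≈ 0.954 in; Ia = 180/943 in ≈ 0.191 in

Wet (AMC III): CN(III) = 23·82/(10 + 0.13·82) = 1886/(1033/50) = 94300/1033 ≈ 91.288
S = 1000/(94300/1033) − 10 = 900/943 in ≈ 0.954 in
Initial abstraction Ia = S/5 = (900/943)/5 = 180/943 ≈ 0.191 in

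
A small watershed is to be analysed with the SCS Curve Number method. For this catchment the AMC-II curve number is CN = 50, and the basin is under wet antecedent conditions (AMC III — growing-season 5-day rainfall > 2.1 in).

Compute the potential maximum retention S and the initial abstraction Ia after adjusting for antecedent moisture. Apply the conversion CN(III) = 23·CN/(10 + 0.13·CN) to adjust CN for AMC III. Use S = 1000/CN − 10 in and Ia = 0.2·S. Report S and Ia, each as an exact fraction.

S = 100/23 in ≈ 4.348 in; Ia = 20/23 in ≈ 0.870 in

Adjust CN=50 to AMC III: 23·50/(10 + 0.13·50) → 1150 ÷ (33/2) = 2300/33 ≈ 69.697
Max retention: S = 1000/(2300/33) − 10 = 100/23 in (≈ 4.348 in)
Ia = 0.2·(100/23) = 20/23 in ≈ 0.870 in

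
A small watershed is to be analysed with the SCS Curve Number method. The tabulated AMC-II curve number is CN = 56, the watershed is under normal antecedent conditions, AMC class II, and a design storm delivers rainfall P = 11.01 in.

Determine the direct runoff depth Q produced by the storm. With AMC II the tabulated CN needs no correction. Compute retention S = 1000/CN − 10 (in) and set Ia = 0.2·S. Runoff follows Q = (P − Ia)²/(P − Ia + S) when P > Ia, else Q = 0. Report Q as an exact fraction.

AMC II — tabulated CN = 56 applies directly.
S = 1000/56 − 10 = 55/7 in ≈ 7.857 in
Initial abstraction Ia = S/5 = (55/7)/5 = 11/7 ≈ 1.571 in
P − Ia = 11.010 − 1.571 = 6607/700 ≈ 9.439 in (> 0, runoff occurs)
Q: (6607/700)² ÷ (12107/700) = 43652449/8474900 in (≈ 5.151 in)

Q = 43652449/8474900 in ≈ 5.151 in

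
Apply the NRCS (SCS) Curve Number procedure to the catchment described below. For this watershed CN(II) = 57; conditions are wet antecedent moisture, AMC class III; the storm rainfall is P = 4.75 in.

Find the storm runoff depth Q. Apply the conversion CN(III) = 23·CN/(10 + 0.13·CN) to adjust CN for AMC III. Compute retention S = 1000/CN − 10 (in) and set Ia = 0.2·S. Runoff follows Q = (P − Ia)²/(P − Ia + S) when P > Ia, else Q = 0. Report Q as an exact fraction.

Wet (AMC III): CN(III) = 23·57/(10 + 0.13·57) = 1311/(1741/100) = 131100/1741 ≈ 75.302
Retention S: 1000/CN − 10 with CN=75.302 → S = 4300/1311 ≈ 3.280 in
Ia = 0.2·(4300/1311) = 860/1311 in ≈ 0.656 in
Excess rainfall: 4.750 − 0.656 = 4.094 in; P > Ia so Q > 0
Q: (21469/5244)² ÷ (38669/5244) = 460917961/202780236 in (≈ 2.273 in)

Q = 460917961/202780236 in ≈ 2.273 in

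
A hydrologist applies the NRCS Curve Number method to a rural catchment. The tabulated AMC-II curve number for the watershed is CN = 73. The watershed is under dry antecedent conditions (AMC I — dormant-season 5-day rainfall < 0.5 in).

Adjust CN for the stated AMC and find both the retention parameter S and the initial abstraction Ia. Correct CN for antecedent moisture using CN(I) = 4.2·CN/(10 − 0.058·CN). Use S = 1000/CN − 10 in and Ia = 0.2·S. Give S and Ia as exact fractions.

Dry (AMC I): CN(I) = 4.2·73/(10 − 0.058·73) = (1533/5)/(2883/500) = 51100/961 ≈ 53.174
S = 1000/(51100/961) − 10 = 4500/511 in ≈ 8.806 in
Initial abstraction Ia = S/5 = (4500/511)/5 = 900/511 ≈ 1.761 in

S = 4500/511 in ≈ 8.806 in; Ia = 900/511 in ≈ 1.761 in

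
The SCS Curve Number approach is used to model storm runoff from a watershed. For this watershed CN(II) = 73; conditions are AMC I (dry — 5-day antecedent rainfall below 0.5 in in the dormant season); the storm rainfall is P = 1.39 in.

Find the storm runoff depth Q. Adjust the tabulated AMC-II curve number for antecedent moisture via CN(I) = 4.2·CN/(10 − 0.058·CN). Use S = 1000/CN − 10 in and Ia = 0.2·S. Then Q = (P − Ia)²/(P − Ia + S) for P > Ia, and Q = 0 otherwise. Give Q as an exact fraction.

CN(I) from CN(II)=73: (4.2·73)/(10 − 0.058·73) = 51100/961 ≈ 53.174
Max retention: S = 1000/(51100/961) − 10 = 4500/511 in (≈ 8.806 in)
Ia = 0.2S: 0.2·8.806 = 1.761 in (exactly 900/511)
P = 1.390 ≤ Ia = 1.761 in: entire storm abstracted, Q = 0.

Q = 0 in ≈ 0.000 in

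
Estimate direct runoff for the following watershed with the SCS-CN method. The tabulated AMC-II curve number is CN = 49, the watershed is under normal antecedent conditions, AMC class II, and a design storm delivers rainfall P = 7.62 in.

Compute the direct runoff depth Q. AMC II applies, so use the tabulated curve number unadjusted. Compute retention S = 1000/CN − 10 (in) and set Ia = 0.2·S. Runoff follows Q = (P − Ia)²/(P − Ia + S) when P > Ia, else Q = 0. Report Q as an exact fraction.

CN(II) = 49; AMC II needs no correction.
Retention S: 1000/CN − 10 with CN=49.000 → S = 510/49 ≈ 10.408 in
Initial abstraction Ia = S/5 = (510/49)/5 = 102/49 ≈ 2.082 in
P − Ia = 7.620 − 2.082 = 13569/2450 ≈ 5.538 in (> 0, runoff occurs)
Q: (13569/2450)² ÷ (39069/2450) = 20457529/10635450 in (≈ 1.924 in)

Q = 20457529/10635450 in ≈ 1.924 in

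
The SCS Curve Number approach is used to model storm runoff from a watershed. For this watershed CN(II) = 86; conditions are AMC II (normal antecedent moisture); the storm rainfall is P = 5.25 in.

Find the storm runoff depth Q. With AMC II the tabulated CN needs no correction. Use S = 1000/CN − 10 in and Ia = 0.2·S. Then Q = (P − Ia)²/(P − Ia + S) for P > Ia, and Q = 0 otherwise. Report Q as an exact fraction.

Q = 14641/3956 in ≈ 3.701 in

AMC II — tabulated CN = 86 applies directly.
Retention S: 1000/CN − 10 with CN=86.000 → S = 70/43 ≈ 1.628 in
Ia = 0.2·(70/43) = 14/43 in ≈ 0.326 in
Excess rainfall: 5.250 − 0.326 = 4.924 in; P > Ia so Q > 0
Q: (847/172)² ÷ (1127/172) = 14641/3956 in (≈ 3.701 in)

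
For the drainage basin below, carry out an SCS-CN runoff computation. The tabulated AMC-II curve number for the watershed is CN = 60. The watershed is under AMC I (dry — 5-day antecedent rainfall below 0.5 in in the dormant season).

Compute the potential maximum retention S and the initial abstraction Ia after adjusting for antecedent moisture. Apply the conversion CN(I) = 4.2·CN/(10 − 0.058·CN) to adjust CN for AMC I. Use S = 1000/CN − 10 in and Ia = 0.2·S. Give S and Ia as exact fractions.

S = 1000/63 in ≈ 15.873 in; Ia = 200/63 in ≈ 3.175 in

CN(I) from CN(II)=60: (4.2·60)/(10 − 0.058·60) = 6300/163 ≈ 38.650
Retention S: 1000/CN − 10 with CN=38.650 → S = 1000/63 ≈ 15.873 in
Ia = 0.2S: 0.2·15.873 = 3.175 in (exactly 200/63)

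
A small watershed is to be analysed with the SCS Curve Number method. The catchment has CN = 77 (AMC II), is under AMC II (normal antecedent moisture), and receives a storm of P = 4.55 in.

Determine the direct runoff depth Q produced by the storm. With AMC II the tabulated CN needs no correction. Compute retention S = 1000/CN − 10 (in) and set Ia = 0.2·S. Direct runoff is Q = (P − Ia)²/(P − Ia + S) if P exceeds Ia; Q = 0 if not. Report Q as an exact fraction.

Average conditions: CN = 77 (no AMC adjustment).
Max retention: S = 1000/77 − 10 = 230/77 in (≈ 2.987 in)
Ia = 0.2S: 0.2·2.987 = 0.597 in (exactly 46/77)
P − Ia = 4.550 − 0.597 = 6087/1540 ≈ 3.953 in (> 0, runoff occurs)
Q: (6087/1540)² ÷ (10687/1540) = 37051569/16457980 in (≈ 2.251 in)

Q = 37051569/16457980 in ≈ 2.251 in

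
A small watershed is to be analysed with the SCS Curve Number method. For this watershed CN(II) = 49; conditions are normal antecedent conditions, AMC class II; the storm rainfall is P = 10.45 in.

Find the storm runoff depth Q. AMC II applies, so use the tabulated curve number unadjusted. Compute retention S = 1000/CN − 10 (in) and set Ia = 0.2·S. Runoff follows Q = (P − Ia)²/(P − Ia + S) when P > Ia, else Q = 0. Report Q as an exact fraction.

Q = 67256401/18032980 in ≈ 3.730 in

AMC II — tabulated CN = 49 applies directly.
S = 1000/49 − 10 = 510/49 in ≈ 10.408 in
Initial abstraction Ia = S/5 = (510/49)/5 = 102/49 ≈ 2.082 in
Excess rainfall: 10.450 − 2.082 = 8.368 in; P > Ia so Q > 0
Runoff Q = (P−Ia)²/(P−Ia+S) = (8.368)²/(8.368+10.408) = 67256401/18032980 ≈ 3.730 in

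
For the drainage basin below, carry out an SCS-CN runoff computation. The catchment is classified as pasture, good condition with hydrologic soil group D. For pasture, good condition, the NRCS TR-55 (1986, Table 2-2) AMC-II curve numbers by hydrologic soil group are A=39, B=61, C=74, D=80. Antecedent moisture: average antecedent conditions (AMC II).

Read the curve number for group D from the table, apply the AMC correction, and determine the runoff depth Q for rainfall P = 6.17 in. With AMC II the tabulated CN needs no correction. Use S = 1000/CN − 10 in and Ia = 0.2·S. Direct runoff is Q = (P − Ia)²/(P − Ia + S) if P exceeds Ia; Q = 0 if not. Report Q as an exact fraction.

NRCS table: pasture, good condition, soil group D → CN(II) = 80
Average conditions: CN = 80 (no AMC adjustment).
S = 1000/80 − 10 = 5/2 in ≈ 2.500 in
Ia = 0.2S: 0.2·2.500 = 0.500 in (exactly 1/2)
Since P=6.170 > Ia=0.500: effective rainfall P−Ia = 567/100 in
Q = (567/100)²/((567/100) + 5/2) = (321489/10000)/(817/100) = 321489/81700 in ≈ 3.935 in

Q = 321489/81700 in ≈ 3.935 in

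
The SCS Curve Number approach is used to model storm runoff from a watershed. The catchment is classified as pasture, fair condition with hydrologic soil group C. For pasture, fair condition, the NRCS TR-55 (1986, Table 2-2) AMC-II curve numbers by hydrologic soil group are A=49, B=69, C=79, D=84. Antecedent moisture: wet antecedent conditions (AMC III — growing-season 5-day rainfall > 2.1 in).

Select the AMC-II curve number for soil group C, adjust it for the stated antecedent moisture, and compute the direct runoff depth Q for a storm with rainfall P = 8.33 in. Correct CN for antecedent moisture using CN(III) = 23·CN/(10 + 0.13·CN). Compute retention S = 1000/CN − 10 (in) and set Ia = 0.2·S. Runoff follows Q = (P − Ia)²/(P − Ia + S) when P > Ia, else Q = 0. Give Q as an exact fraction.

Q = 309355968103/43648519100 in ≈ 7.087 in

NRCS table: pasture, fair condition, soil group C → CN(II) = 79
CN(III) from CN(II)=79: (23·79)/(10 + 0.13·79) = 181700/2027 ≈ 89.640
Max retention: S = 1000/(181700/2027) − 10 = 2100/1817 in (≈ 1.156 in)
Ia = 0.2·(2100/1817) = 420/1817 in ≈ 0.231 in
Since P=8.330 > Ia=0.231: effective rainfall P−Ia = 1471561/181700 in
Q: (1471561/181700)² ÷ (1681561/181700) = 309355968103/43648519100 in (≈ 7.087 in)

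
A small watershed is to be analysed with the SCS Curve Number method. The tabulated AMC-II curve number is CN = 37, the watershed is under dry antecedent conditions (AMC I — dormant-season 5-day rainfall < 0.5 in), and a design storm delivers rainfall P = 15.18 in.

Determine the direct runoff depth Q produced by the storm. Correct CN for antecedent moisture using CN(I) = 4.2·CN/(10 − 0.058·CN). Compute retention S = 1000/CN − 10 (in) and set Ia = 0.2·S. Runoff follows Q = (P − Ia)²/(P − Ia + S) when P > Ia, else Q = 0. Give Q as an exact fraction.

Q = 19018321/18105950 in ≈ 1.050 in

Dry (AMC I): CN(I) = 4.2·37/(10 − 0.058·37) = (777/5)/(3927/500) = 3700/187 ≈ 19.786
Retention S: 1000/CN − 10 with CN=19.786 → S = 1500/37 ≈ 40.541 in
Ia = 0.2·(1500/37) = 300/37 in ≈ 8.108 in
Excess rainfall: 15.180 − 8.108 = 7.072 in; P > Ia so Q > 0
Runoff Q = (P−Ia)²/(P−Ia+S) = (7.072)²/(7.072+40.541) = 19018321/18105950 ≈ 1.050 in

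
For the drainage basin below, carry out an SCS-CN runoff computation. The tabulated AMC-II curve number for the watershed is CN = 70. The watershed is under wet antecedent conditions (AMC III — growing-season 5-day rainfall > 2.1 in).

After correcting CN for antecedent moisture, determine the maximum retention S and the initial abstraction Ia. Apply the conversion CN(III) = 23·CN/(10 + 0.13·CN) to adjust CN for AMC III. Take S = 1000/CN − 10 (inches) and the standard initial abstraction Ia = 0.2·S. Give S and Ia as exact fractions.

S = 300/161 in ≈ 1.863 in; Ia = 60/161 in ≈ 0.373 in

CN(III) from CN(II)=70: (23·70)/(10 + 0.13·70) = 16100/191 ≈ 84.293
S = 1000/(16100/191) − 10 = 300/161 in ≈ 1.863 in
Ia = 0.2S: 0.2·1.863 = 0.373 in (exactly 60/161)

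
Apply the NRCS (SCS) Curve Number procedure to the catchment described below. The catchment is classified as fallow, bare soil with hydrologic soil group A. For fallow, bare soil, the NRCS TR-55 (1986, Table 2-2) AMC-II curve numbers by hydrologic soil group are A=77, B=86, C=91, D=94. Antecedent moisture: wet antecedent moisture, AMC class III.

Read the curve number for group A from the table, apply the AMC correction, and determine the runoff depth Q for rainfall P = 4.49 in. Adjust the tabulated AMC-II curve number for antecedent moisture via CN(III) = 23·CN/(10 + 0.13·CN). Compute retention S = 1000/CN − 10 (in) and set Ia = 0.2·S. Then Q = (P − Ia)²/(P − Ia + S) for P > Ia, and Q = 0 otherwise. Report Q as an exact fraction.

NRCS table: fallow, bare soil, soil group A → CN(II) = 77
CN(III) from CN(II)=77: (23·77)/(10 + 0.13·77) = 7700/87 ≈ 88.506
Retention S: 1000/CN − 10 with CN=88.506 → S = 100/77 ≈ 1.299 in
Ia = 0.2·(100/77) = 20/77 in ≈ 0.260 in
Excess rainfall: 4.490 − 0.260 = 4.230 in; P > Ia so Q > 0
Q: (32573/7700)² ÷ (42573/7700) = 1061000329/327812100 in (≈ 3.237 in)

Q = 1061000329/327812100 in ≈ 3.237 in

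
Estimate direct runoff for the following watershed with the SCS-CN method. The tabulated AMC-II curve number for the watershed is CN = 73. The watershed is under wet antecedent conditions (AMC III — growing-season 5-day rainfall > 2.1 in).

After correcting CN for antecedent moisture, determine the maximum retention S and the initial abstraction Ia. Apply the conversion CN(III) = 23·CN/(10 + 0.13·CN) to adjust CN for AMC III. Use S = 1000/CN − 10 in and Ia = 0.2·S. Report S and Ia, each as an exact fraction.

Adjust CN=73 to AMC III: 23·73/(10 + 0.13·73) → 1679 ÷ (1949/100) = 167900/1949 ≈ 86.147
S = 1000/(167900/1949) − 10 = 2700/1679 in ≈ 1.608 in
Ia = 0.2S: 0.2·1.608 = 0.322 in (exactly 540/1679)

S = 2700/1679 in ≈ 1.608 in; Ia = 540/1679 in ≈ 0.322 in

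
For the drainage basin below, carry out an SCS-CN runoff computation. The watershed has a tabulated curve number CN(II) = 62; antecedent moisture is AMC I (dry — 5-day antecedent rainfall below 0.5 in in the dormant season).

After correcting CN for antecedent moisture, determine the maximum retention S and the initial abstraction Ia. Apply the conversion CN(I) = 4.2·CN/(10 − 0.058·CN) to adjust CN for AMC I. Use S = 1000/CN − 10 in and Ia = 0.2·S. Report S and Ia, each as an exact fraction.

S = 9500/651 in ≈ 14.593 in; Ia = 1900/651 in ≈ 2.919 in

Dry (AMC I): CN(I) = 4.2·62/(10 − 0.058·62) = (1302/5)/(1601/250) = 65100/1601 ≈ 40.662
Max retention: S = 1000/(65100/1601) − 10 = 9500/651 in (≈ 14.593 in)
Initial abstraction Ia = S/5 = (9500/651)/5 = 1900/651 ≈ 2.919 in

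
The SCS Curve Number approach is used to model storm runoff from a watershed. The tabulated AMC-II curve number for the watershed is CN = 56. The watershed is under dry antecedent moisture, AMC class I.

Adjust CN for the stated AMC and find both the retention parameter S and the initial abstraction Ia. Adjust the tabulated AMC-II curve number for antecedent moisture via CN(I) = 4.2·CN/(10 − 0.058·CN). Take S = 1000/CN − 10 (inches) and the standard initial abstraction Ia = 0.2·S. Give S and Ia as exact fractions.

S = 2750/147 in ≈ 18.707 in; Ia = 550/147 in ≈ 3.741 in

CN(I) from CN(II)=56: (4.2·56)/(10 − 0.058·56) = 7350/211 ≈ 34.834
Max retention: S = 1000/(7350/211) − 10 = 2750/147 in (≈ 18.707 in)
Initial abstraction Ia = S/5 = (2750/147)/5 = 550/147 ≈ 3.741 in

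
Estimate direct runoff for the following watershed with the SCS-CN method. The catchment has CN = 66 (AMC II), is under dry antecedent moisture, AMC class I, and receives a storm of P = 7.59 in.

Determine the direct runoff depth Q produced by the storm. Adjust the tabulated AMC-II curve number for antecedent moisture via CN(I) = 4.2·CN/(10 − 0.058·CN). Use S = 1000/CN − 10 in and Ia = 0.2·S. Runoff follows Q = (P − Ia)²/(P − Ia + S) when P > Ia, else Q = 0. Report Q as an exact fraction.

Q = 126726744169/83574899100 in ≈ 1.516 in

CN(I) from CN(II)=66: (4.2·66)/(10 − 0.058·66) = 69300/1543 ≈ 44.913
S = 1000/(69300/1543) − 10 = 8500/693 in ≈ 12.266 in
Ia = 0.2·(8500/693) = 1700/693 in ≈ 2.453 in
Since P=7.590 > Ia=2.453: effective rainfall P−Ia = 355987/69300 in
Q: (355987/69300)² ÷ (1205987/69300) = 126726744169/83574899100 in (≈ 1.516 in)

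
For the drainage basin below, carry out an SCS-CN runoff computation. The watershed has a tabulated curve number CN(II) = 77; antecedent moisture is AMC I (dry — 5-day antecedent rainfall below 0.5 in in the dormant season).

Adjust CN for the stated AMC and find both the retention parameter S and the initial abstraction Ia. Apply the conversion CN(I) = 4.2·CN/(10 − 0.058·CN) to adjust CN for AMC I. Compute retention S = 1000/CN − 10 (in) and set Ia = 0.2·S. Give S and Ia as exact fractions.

CN(I) from CN(II)=77: (4.2·77)/(10 − 0.058·77) = 161700/2767 ≈ 58.439
Retention S: 1000/CN − 10 with CN=58.439 → S = 11500/1617 ≈ 7.112 in
Ia = 0.2S: 0.2·7.112 = 1.422 in (exactly 2300/1617)

S = 11500/1617 in ≈ 7.112 in; Ia = 2300/1617 in ≈ 1.422 in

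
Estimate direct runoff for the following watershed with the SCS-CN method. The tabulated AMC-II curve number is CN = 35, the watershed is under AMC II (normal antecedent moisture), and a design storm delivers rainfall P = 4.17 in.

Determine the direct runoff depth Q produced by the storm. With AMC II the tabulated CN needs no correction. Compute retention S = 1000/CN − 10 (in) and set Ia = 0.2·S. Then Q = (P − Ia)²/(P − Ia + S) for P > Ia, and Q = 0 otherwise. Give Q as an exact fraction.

Q = 101761/9323300 in ≈ 0.011 in

Average conditions: CN = 35 (no AMC adjustment).
S = 1000/35 − 10 = 130/7 in ≈ 18.571 in
Initial abstraction Ia = S/5 = (130/7)/5 = 26/7 ≈ 3.714 in
Since P=4.170 > Ia=3.714: effective rainfall P−Ia = 319/700 in
Runoff Q = (P−Ia)²/(P−Ia+S) = (0.456)²/(0.456+18.571) = 101761/9323300 ≈ 0.011 in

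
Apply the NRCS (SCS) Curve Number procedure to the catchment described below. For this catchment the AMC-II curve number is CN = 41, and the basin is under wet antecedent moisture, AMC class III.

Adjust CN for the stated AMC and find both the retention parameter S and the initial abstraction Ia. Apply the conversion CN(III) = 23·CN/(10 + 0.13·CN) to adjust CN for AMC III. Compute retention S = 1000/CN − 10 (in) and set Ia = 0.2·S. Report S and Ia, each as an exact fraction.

CN(III) from CN(II)=41: (23·41)/(10 + 0.13·41) = 94300/1533 ≈ 61.513
Retention S: 1000/CN − 10 with CN=61.513 → S = 5900/943 ≈ 6.257 in
Initial abstraction Ia = S/5 = (5900/943)/5 = 1180/943 ≈ 1.251 in

S = 5900/943 in ≈ 6.257 in; Ia = 1180/943 in ≈ 1.251 in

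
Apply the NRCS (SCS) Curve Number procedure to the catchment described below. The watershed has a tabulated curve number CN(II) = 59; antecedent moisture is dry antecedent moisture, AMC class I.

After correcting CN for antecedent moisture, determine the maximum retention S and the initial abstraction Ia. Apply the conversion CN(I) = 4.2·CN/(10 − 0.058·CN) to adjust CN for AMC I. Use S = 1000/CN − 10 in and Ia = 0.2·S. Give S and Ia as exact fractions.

S = 20500/1239 in ≈ 16.546 in; Ia = 4100/1239 in ≈ 3.309 in

Dry (AMC I): CN(I) = 4.2·59/(10 − 0.058·59) = (1239/5)/(3289/500) = 123900/3289 ≈ 37.671
Retention S: 1000/CN − 10 with CN=37.671 → S = 20500/1239 ≈ 16.546 in
Ia = 0.2·(20500/1239) = 4100/1239 in ≈ 3.309 in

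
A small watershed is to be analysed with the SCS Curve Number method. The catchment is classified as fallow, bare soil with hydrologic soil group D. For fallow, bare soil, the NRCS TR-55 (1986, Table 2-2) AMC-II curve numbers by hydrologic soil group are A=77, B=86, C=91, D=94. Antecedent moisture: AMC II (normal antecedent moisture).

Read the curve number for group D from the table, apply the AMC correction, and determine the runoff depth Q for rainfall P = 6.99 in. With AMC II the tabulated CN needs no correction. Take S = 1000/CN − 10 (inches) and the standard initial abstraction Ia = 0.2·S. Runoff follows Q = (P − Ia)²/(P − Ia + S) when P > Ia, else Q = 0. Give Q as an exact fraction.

NRCS table: fallow, bare soil, soil group D → CN(II) = 94
CN(II) = 94; AMC II needs no correction.
Max retention: S = 1000/94 − 10 = 30/47 in (≈ 0.638 in)
Ia = 0.2·(30/47) = 6/47 in ≈ 0.128 in
Since P=6.990 > Ia=0.128: effective rainfall P−Ia = 32253/4700 in
Runoff Q = (P−Ia)²/(P−Ia+S) = (6.862)²/(6.862+0.638) = 115584001/18409900 ≈ 6.278 in

Q = 115584001/18409900 in ≈ 6.278 in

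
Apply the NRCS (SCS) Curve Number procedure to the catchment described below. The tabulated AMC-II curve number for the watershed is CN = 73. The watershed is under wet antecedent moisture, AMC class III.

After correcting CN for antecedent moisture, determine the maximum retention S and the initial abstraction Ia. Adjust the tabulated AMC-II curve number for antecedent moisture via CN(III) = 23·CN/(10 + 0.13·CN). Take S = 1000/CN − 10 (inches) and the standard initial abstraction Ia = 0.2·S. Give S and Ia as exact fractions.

S = 2700/1679 in ≈ 1.608 in; Ia = 540/1679 in ≈ 0.322 in

Wet (AMC III): CN(III) = 23·73/(10 + 0.13·73) = 1679/(1949/100) = 167900/1949 ≈ 86.147
S = 1000/(167900/1949) − 10 = 2700/1679 in ≈ 1.608 in
Ia = 0.2·(2700/1679) = 540/1679 in ≈ 0.322 in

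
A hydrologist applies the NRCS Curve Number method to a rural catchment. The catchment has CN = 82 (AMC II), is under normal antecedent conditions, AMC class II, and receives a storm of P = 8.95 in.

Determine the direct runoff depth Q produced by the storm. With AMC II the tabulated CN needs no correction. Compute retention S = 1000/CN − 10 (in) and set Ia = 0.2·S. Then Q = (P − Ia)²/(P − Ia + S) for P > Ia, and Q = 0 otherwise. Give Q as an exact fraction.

Q = 48706441/7198780 in ≈ 6.766 in

AMC II — tabulated CN = 82 applies directly.
S = 1000/82 − 10 = 90/41 in ≈ 2.195 in
Ia = 0.2·(90/41) = 18/41 in ≈ 0.439 in
Since P=8.950 > Ia=0.439: effective rainfall P−Ia = 6979/820 in
Q = (6979/820)²/((6979/820) + 90/41) = (48706441/672400)/(8779/820) = 48706441/7198780 in ≈ 6.766 in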